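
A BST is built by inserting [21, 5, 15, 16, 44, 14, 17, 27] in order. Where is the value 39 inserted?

Starting tree (level order): [21, 5, 44, None, 15, 27, None, 14, 16, None, None, None, None, None, 17]
Insertion path: 21 -> 44 -> 27
Result: insert 39 as right child of 27
Final tree (level order): [21, 5, 44, None, 15, 27, None, 14, 16, None, 39, None, None, None, 17]


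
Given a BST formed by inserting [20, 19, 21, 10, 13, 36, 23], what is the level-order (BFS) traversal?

Tree insertion order: [20, 19, 21, 10, 13, 36, 23]
Tree (level-order array): [20, 19, 21, 10, None, None, 36, None, 13, 23]
BFS from the root, enqueuing left then right child of each popped node:
  queue [20] -> pop 20, enqueue [19, 21], visited so far: [20]
  queue [19, 21] -> pop 19, enqueue [10], visited so far: [20, 19]
  queue [21, 10] -> pop 21, enqueue [36], visited so far: [20, 19, 21]
  queue [10, 36] -> pop 10, enqueue [13], visited so far: [20, 19, 21, 10]
  queue [36, 13] -> pop 36, enqueue [23], visited so far: [20, 19, 21, 10, 36]
  queue [13, 23] -> pop 13, enqueue [none], visited so far: [20, 19, 21, 10, 36, 13]
  queue [23] -> pop 23, enqueue [none], visited so far: [20, 19, 21, 10, 36, 13, 23]
Result: [20, 19, 21, 10, 36, 13, 23]


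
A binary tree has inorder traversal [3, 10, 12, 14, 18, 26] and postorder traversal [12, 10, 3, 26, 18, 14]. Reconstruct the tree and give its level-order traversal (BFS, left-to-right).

Inorder:   [3, 10, 12, 14, 18, 26]
Postorder: [12, 10, 3, 26, 18, 14]
Algorithm: postorder visits root last, so walk postorder right-to-left;
each value is the root of the current inorder slice — split it at that
value, recurse on the right subtree first, then the left.
Recursive splits:
  root=14; inorder splits into left=[3, 10, 12], right=[18, 26]
  root=18; inorder splits into left=[], right=[26]
  root=26; inorder splits into left=[], right=[]
  root=3; inorder splits into left=[], right=[10, 12]
  root=10; inorder splits into left=[], right=[12]
  root=12; inorder splits into left=[], right=[]
Reconstructed level-order: [14, 3, 18, 10, 26, 12]


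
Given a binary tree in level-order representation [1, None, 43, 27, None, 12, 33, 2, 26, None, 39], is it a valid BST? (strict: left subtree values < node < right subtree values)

Level-order array: [1, None, 43, 27, None, 12, 33, 2, 26, None, 39]
Validate using subtree bounds (lo, hi): at each node, require lo < value < hi,
then recurse left with hi=value and right with lo=value.
Preorder trace (stopping at first violation):
  at node 1 with bounds (-inf, +inf): OK
  at node 43 with bounds (1, +inf): OK
  at node 27 with bounds (1, 43): OK
  at node 12 with bounds (1, 27): OK
  at node 2 with bounds (1, 12): OK
  at node 26 with bounds (12, 27): OK
  at node 33 with bounds (27, 43): OK
  at node 39 with bounds (33, 43): OK
No violation found at any node.
Result: Valid BST


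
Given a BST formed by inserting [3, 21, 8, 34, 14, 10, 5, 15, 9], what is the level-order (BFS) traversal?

Tree insertion order: [3, 21, 8, 34, 14, 10, 5, 15, 9]
Tree (level-order array): [3, None, 21, 8, 34, 5, 14, None, None, None, None, 10, 15, 9]
BFS from the root, enqueuing left then right child of each popped node:
  queue [3] -> pop 3, enqueue [21], visited so far: [3]
  queue [21] -> pop 21, enqueue [8, 34], visited so far: [3, 21]
  queue [8, 34] -> pop 8, enqueue [5, 14], visited so far: [3, 21, 8]
  queue [34, 5, 14] -> pop 34, enqueue [none], visited so far: [3, 21, 8, 34]
  queue [5, 14] -> pop 5, enqueue [none], visited so far: [3, 21, 8, 34, 5]
  queue [14] -> pop 14, enqueue [10, 15], visited so far: [3, 21, 8, 34, 5, 14]
  queue [10, 15] -> pop 10, enqueue [9], visited so far: [3, 21, 8, 34, 5, 14, 10]
  queue [15, 9] -> pop 15, enqueue [none], visited so far: [3, 21, 8, 34, 5, 14, 10, 15]
  queue [9] -> pop 9, enqueue [none], visited so far: [3, 21, 8, 34, 5, 14, 10, 15, 9]
Result: [3, 21, 8, 34, 5, 14, 10, 15, 9]


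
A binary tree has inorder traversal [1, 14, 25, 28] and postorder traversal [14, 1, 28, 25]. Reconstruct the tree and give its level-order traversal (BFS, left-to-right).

Inorder:   [1, 14, 25, 28]
Postorder: [14, 1, 28, 25]
Algorithm: postorder visits root last, so walk postorder right-to-left;
each value is the root of the current inorder slice — split it at that
value, recurse on the right subtree first, then the left.
Recursive splits:
  root=25; inorder splits into left=[1, 14], right=[28]
  root=28; inorder splits into left=[], right=[]
  root=1; inorder splits into left=[], right=[14]
  root=14; inorder splits into left=[], right=[]
Reconstructed level-order: [25, 1, 28, 14]


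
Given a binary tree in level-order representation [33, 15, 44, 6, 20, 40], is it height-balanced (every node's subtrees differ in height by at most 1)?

Tree (level-order array): [33, 15, 44, 6, 20, 40]
Definition: a tree is height-balanced if, at every node, |h(left) - h(right)| <= 1 (empty subtree has height -1).
Bottom-up per-node check:
  node 6: h_left=-1, h_right=-1, diff=0 [OK], height=0
  node 20: h_left=-1, h_right=-1, diff=0 [OK], height=0
  node 15: h_left=0, h_right=0, diff=0 [OK], height=1
  node 40: h_left=-1, h_right=-1, diff=0 [OK], height=0
  node 44: h_left=0, h_right=-1, diff=1 [OK], height=1
  node 33: h_left=1, h_right=1, diff=0 [OK], height=2
All nodes satisfy the balance condition.
Result: Balanced


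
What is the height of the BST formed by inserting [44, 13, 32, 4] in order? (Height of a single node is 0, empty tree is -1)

Insertion order: [44, 13, 32, 4]
Tree (level-order array): [44, 13, None, 4, 32]
Compute height bottom-up (empty subtree = -1):
  height(4) = 1 + max(-1, -1) = 0
  height(32) = 1 + max(-1, -1) = 0
  height(13) = 1 + max(0, 0) = 1
  height(44) = 1 + max(1, -1) = 2
Height = 2


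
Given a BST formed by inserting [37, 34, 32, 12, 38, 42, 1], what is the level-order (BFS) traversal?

Tree insertion order: [37, 34, 32, 12, 38, 42, 1]
Tree (level-order array): [37, 34, 38, 32, None, None, 42, 12, None, None, None, 1]
BFS from the root, enqueuing left then right child of each popped node:
  queue [37] -> pop 37, enqueue [34, 38], visited so far: [37]
  queue [34, 38] -> pop 34, enqueue [32], visited so far: [37, 34]
  queue [38, 32] -> pop 38, enqueue [42], visited so far: [37, 34, 38]
  queue [32, 42] -> pop 32, enqueue [12], visited so far: [37, 34, 38, 32]
  queue [42, 12] -> pop 42, enqueue [none], visited so far: [37, 34, 38, 32, 42]
  queue [12] -> pop 12, enqueue [1], visited so far: [37, 34, 38, 32, 42, 12]
  queue [1] -> pop 1, enqueue [none], visited so far: [37, 34, 38, 32, 42, 12, 1]
Result: [37, 34, 38, 32, 42, 12, 1]


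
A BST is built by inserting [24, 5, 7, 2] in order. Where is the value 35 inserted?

Starting tree (level order): [24, 5, None, 2, 7]
Insertion path: 24
Result: insert 35 as right child of 24
Final tree (level order): [24, 5, 35, 2, 7]


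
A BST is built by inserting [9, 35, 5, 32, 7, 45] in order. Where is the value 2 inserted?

Starting tree (level order): [9, 5, 35, None, 7, 32, 45]
Insertion path: 9 -> 5
Result: insert 2 as left child of 5
Final tree (level order): [9, 5, 35, 2, 7, 32, 45]


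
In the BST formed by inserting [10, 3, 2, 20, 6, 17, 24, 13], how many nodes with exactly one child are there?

Tree built from: [10, 3, 2, 20, 6, 17, 24, 13]
Tree (level-order array): [10, 3, 20, 2, 6, 17, 24, None, None, None, None, 13]
Rule: These are nodes with exactly 1 non-null child.
Per-node child counts:
  node 10: 2 child(ren)
  node 3: 2 child(ren)
  node 2: 0 child(ren)
  node 6: 0 child(ren)
  node 20: 2 child(ren)
  node 17: 1 child(ren)
  node 13: 0 child(ren)
  node 24: 0 child(ren)
Matching nodes: [17]
Count of nodes with exactly one child: 1


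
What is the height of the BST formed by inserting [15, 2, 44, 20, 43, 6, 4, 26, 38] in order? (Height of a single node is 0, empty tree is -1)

Insertion order: [15, 2, 44, 20, 43, 6, 4, 26, 38]
Tree (level-order array): [15, 2, 44, None, 6, 20, None, 4, None, None, 43, None, None, 26, None, None, 38]
Compute height bottom-up (empty subtree = -1):
  height(4) = 1 + max(-1, -1) = 0
  height(6) = 1 + max(0, -1) = 1
  height(2) = 1 + max(-1, 1) = 2
  height(38) = 1 + max(-1, -1) = 0
  height(26) = 1 + max(-1, 0) = 1
  height(43) = 1 + max(1, -1) = 2
  height(20) = 1 + max(-1, 2) = 3
  height(44) = 1 + max(3, -1) = 4
  height(15) = 1 + max(2, 4) = 5
Height = 5


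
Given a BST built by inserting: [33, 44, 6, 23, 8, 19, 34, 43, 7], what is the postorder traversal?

Tree insertion order: [33, 44, 6, 23, 8, 19, 34, 43, 7]
Tree (level-order array): [33, 6, 44, None, 23, 34, None, 8, None, None, 43, 7, 19]
Postorder traversal: [7, 19, 8, 23, 6, 43, 34, 44, 33]


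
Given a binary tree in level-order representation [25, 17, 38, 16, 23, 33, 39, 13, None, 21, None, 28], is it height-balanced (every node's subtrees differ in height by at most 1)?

Tree (level-order array): [25, 17, 38, 16, 23, 33, 39, 13, None, 21, None, 28]
Definition: a tree is height-balanced if, at every node, |h(left) - h(right)| <= 1 (empty subtree has height -1).
Bottom-up per-node check:
  node 13: h_left=-1, h_right=-1, diff=0 [OK], height=0
  node 16: h_left=0, h_right=-1, diff=1 [OK], height=1
  node 21: h_left=-1, h_right=-1, diff=0 [OK], height=0
  node 23: h_left=0, h_right=-1, diff=1 [OK], height=1
  node 17: h_left=1, h_right=1, diff=0 [OK], height=2
  node 28: h_left=-1, h_right=-1, diff=0 [OK], height=0
  node 33: h_left=0, h_right=-1, diff=1 [OK], height=1
  node 39: h_left=-1, h_right=-1, diff=0 [OK], height=0
  node 38: h_left=1, h_right=0, diff=1 [OK], height=2
  node 25: h_left=2, h_right=2, diff=0 [OK], height=3
All nodes satisfy the balance condition.
Result: Balanced


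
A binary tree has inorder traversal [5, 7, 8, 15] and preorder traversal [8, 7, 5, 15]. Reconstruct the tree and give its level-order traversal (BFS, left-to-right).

Inorder:  [5, 7, 8, 15]
Preorder: [8, 7, 5, 15]
Algorithm: preorder visits root first, so consume preorder in order;
for each root, split the current inorder slice at that value into
left-subtree inorder and right-subtree inorder, then recurse.
Recursive splits:
  root=8; inorder splits into left=[5, 7], right=[15]
  root=7; inorder splits into left=[5], right=[]
  root=5; inorder splits into left=[], right=[]
  root=15; inorder splits into left=[], right=[]
Reconstructed level-order: [8, 7, 15, 5]


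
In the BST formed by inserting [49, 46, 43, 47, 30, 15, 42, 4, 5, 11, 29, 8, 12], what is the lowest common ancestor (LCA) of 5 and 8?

Tree insertion order: [49, 46, 43, 47, 30, 15, 42, 4, 5, 11, 29, 8, 12]
Tree (level-order array): [49, 46, None, 43, 47, 30, None, None, None, 15, 42, 4, 29, None, None, None, 5, None, None, None, 11, 8, 12]
In a BST, the LCA of p=5, q=8 is the first node v on the
root-to-leaf path with p <= v <= q (go left if both < v, right if both > v).
Walk from root:
  at 49: both 5 and 8 < 49, go left
  at 46: both 5 and 8 < 46, go left
  at 43: both 5 and 8 < 43, go left
  at 30: both 5 and 8 < 30, go left
  at 15: both 5 and 8 < 15, go left
  at 4: both 5 and 8 > 4, go right
  at 5: 5 <= 5 <= 8, this is the LCA
LCA = 5


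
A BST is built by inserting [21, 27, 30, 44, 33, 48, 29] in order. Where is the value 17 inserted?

Starting tree (level order): [21, None, 27, None, 30, 29, 44, None, None, 33, 48]
Insertion path: 21
Result: insert 17 as left child of 21
Final tree (level order): [21, 17, 27, None, None, None, 30, 29, 44, None, None, 33, 48]


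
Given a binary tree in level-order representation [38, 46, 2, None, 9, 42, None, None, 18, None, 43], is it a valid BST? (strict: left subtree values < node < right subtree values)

Level-order array: [38, 46, 2, None, 9, 42, None, None, 18, None, 43]
Validate using subtree bounds (lo, hi): at each node, require lo < value < hi,
then recurse left with hi=value and right with lo=value.
Preorder trace (stopping at first violation):
  at node 38 with bounds (-inf, +inf): OK
  at node 46 with bounds (-inf, 38): VIOLATION
Node 46 violates its bound: not (-inf < 46 < 38).
Result: Not a valid BST


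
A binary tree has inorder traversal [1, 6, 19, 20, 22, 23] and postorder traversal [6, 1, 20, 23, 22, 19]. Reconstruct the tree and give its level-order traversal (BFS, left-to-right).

Inorder:   [1, 6, 19, 20, 22, 23]
Postorder: [6, 1, 20, 23, 22, 19]
Algorithm: postorder visits root last, so walk postorder right-to-left;
each value is the root of the current inorder slice — split it at that
value, recurse on the right subtree first, then the left.
Recursive splits:
  root=19; inorder splits into left=[1, 6], right=[20, 22, 23]
  root=22; inorder splits into left=[20], right=[23]
  root=23; inorder splits into left=[], right=[]
  root=20; inorder splits into left=[], right=[]
  root=1; inorder splits into left=[], right=[6]
  root=6; inorder splits into left=[], right=[]
Reconstructed level-order: [19, 1, 22, 6, 20, 23]


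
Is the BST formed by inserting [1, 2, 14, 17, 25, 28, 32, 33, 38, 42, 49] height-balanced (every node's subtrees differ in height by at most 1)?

Tree (level-order array): [1, None, 2, None, 14, None, 17, None, 25, None, 28, None, 32, None, 33, None, 38, None, 42, None, 49]
Definition: a tree is height-balanced if, at every node, |h(left) - h(right)| <= 1 (empty subtree has height -1).
Bottom-up per-node check:
  node 49: h_left=-1, h_right=-1, diff=0 [OK], height=0
  node 42: h_left=-1, h_right=0, diff=1 [OK], height=1
  node 38: h_left=-1, h_right=1, diff=2 [FAIL (|-1-1|=2 > 1)], height=2
  node 33: h_left=-1, h_right=2, diff=3 [FAIL (|-1-2|=3 > 1)], height=3
  node 32: h_left=-1, h_right=3, diff=4 [FAIL (|-1-3|=4 > 1)], height=4
  node 28: h_left=-1, h_right=4, diff=5 [FAIL (|-1-4|=5 > 1)], height=5
  node 25: h_left=-1, h_right=5, diff=6 [FAIL (|-1-5|=6 > 1)], height=6
  node 17: h_left=-1, h_right=6, diff=7 [FAIL (|-1-6|=7 > 1)], height=7
  node 14: h_left=-1, h_right=7, diff=8 [FAIL (|-1-7|=8 > 1)], height=8
  node 2: h_left=-1, h_right=8, diff=9 [FAIL (|-1-8|=9 > 1)], height=9
  node 1: h_left=-1, h_right=9, diff=10 [FAIL (|-1-9|=10 > 1)], height=10
Node 38 violates the condition: |-1 - 1| = 2 > 1.
Result: Not balanced


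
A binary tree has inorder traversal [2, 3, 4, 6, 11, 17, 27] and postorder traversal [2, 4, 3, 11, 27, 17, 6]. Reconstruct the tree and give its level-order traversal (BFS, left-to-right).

Inorder:   [2, 3, 4, 6, 11, 17, 27]
Postorder: [2, 4, 3, 11, 27, 17, 6]
Algorithm: postorder visits root last, so walk postorder right-to-left;
each value is the root of the current inorder slice — split it at that
value, recurse on the right subtree first, then the left.
Recursive splits:
  root=6; inorder splits into left=[2, 3, 4], right=[11, 17, 27]
  root=17; inorder splits into left=[11], right=[27]
  root=27; inorder splits into left=[], right=[]
  root=11; inorder splits into left=[], right=[]
  root=3; inorder splits into left=[2], right=[4]
  root=4; inorder splits into left=[], right=[]
  root=2; inorder splits into left=[], right=[]
Reconstructed level-order: [6, 3, 17, 2, 4, 11, 27]


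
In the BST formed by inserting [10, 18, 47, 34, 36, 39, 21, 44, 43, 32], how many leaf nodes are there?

Tree built from: [10, 18, 47, 34, 36, 39, 21, 44, 43, 32]
Tree (level-order array): [10, None, 18, None, 47, 34, None, 21, 36, None, 32, None, 39, None, None, None, 44, 43]
Rule: A leaf has 0 children.
Per-node child counts:
  node 10: 1 child(ren)
  node 18: 1 child(ren)
  node 47: 1 child(ren)
  node 34: 2 child(ren)
  node 21: 1 child(ren)
  node 32: 0 child(ren)
  node 36: 1 child(ren)
  node 39: 1 child(ren)
  node 44: 1 child(ren)
  node 43: 0 child(ren)
Matching nodes: [32, 43]
Count of leaf nodes: 2


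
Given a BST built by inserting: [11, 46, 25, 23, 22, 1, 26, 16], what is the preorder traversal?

Tree insertion order: [11, 46, 25, 23, 22, 1, 26, 16]
Tree (level-order array): [11, 1, 46, None, None, 25, None, 23, 26, 22, None, None, None, 16]
Preorder traversal: [11, 1, 46, 25, 23, 22, 16, 26]


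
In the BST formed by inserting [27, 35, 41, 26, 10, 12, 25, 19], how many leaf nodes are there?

Tree built from: [27, 35, 41, 26, 10, 12, 25, 19]
Tree (level-order array): [27, 26, 35, 10, None, None, 41, None, 12, None, None, None, 25, 19]
Rule: A leaf has 0 children.
Per-node child counts:
  node 27: 2 child(ren)
  node 26: 1 child(ren)
  node 10: 1 child(ren)
  node 12: 1 child(ren)
  node 25: 1 child(ren)
  node 19: 0 child(ren)
  node 35: 1 child(ren)
  node 41: 0 child(ren)
Matching nodes: [19, 41]
Count of leaf nodes: 2


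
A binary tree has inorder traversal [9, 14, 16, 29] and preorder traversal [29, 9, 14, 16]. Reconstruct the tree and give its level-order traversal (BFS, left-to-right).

Inorder:  [9, 14, 16, 29]
Preorder: [29, 9, 14, 16]
Algorithm: preorder visits root first, so consume preorder in order;
for each root, split the current inorder slice at that value into
left-subtree inorder and right-subtree inorder, then recurse.
Recursive splits:
  root=29; inorder splits into left=[9, 14, 16], right=[]
  root=9; inorder splits into left=[], right=[14, 16]
  root=14; inorder splits into left=[], right=[16]
  root=16; inorder splits into left=[], right=[]
Reconstructed level-order: [29, 9, 14, 16]


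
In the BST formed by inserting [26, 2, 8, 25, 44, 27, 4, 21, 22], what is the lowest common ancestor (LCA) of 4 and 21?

Tree insertion order: [26, 2, 8, 25, 44, 27, 4, 21, 22]
Tree (level-order array): [26, 2, 44, None, 8, 27, None, 4, 25, None, None, None, None, 21, None, None, 22]
In a BST, the LCA of p=4, q=21 is the first node v on the
root-to-leaf path with p <= v <= q (go left if both < v, right if both > v).
Walk from root:
  at 26: both 4 and 21 < 26, go left
  at 2: both 4 and 21 > 2, go right
  at 8: 4 <= 8 <= 21, this is the LCA
LCA = 8


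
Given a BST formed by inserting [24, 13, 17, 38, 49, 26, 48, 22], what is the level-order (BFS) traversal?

Tree insertion order: [24, 13, 17, 38, 49, 26, 48, 22]
Tree (level-order array): [24, 13, 38, None, 17, 26, 49, None, 22, None, None, 48]
BFS from the root, enqueuing left then right child of each popped node:
  queue [24] -> pop 24, enqueue [13, 38], visited so far: [24]
  queue [13, 38] -> pop 13, enqueue [17], visited so far: [24, 13]
  queue [38, 17] -> pop 38, enqueue [26, 49], visited so far: [24, 13, 38]
  queue [17, 26, 49] -> pop 17, enqueue [22], visited so far: [24, 13, 38, 17]
  queue [26, 49, 22] -> pop 26, enqueue [none], visited so far: [24, 13, 38, 17, 26]
  queue [49, 22] -> pop 49, enqueue [48], visited so far: [24, 13, 38, 17, 26, 49]
  queue [22, 48] -> pop 22, enqueue [none], visited so far: [24, 13, 38, 17, 26, 49, 22]
  queue [48] -> pop 48, enqueue [none], visited so far: [24, 13, 38, 17, 26, 49, 22, 48]
Result: [24, 13, 38, 17, 26, 49, 22, 48]


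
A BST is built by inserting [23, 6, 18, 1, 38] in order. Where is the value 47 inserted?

Starting tree (level order): [23, 6, 38, 1, 18]
Insertion path: 23 -> 38
Result: insert 47 as right child of 38
Final tree (level order): [23, 6, 38, 1, 18, None, 47]


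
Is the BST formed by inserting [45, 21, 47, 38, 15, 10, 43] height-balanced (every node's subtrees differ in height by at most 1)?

Tree (level-order array): [45, 21, 47, 15, 38, None, None, 10, None, None, 43]
Definition: a tree is height-balanced if, at every node, |h(left) - h(right)| <= 1 (empty subtree has height -1).
Bottom-up per-node check:
  node 10: h_left=-1, h_right=-1, diff=0 [OK], height=0
  node 15: h_left=0, h_right=-1, diff=1 [OK], height=1
  node 43: h_left=-1, h_right=-1, diff=0 [OK], height=0
  node 38: h_left=-1, h_right=0, diff=1 [OK], height=1
  node 21: h_left=1, h_right=1, diff=0 [OK], height=2
  node 47: h_left=-1, h_right=-1, diff=0 [OK], height=0
  node 45: h_left=2, h_right=0, diff=2 [FAIL (|2-0|=2 > 1)], height=3
Node 45 violates the condition: |2 - 0| = 2 > 1.
Result: Not balanced


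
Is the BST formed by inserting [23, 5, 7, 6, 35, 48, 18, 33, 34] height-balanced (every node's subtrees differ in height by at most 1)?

Tree (level-order array): [23, 5, 35, None, 7, 33, 48, 6, 18, None, 34]
Definition: a tree is height-balanced if, at every node, |h(left) - h(right)| <= 1 (empty subtree has height -1).
Bottom-up per-node check:
  node 6: h_left=-1, h_right=-1, diff=0 [OK], height=0
  node 18: h_left=-1, h_right=-1, diff=0 [OK], height=0
  node 7: h_left=0, h_right=0, diff=0 [OK], height=1
  node 5: h_left=-1, h_right=1, diff=2 [FAIL (|-1-1|=2 > 1)], height=2
  node 34: h_left=-1, h_right=-1, diff=0 [OK], height=0
  node 33: h_left=-1, h_right=0, diff=1 [OK], height=1
  node 48: h_left=-1, h_right=-1, diff=0 [OK], height=0
  node 35: h_left=1, h_right=0, diff=1 [OK], height=2
  node 23: h_left=2, h_right=2, diff=0 [OK], height=3
Node 5 violates the condition: |-1 - 1| = 2 > 1.
Result: Not balanced


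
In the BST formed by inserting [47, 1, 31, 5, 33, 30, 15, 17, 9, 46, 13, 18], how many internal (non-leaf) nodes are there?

Tree built from: [47, 1, 31, 5, 33, 30, 15, 17, 9, 46, 13, 18]
Tree (level-order array): [47, 1, None, None, 31, 5, 33, None, 30, None, 46, 15, None, None, None, 9, 17, None, 13, None, 18]
Rule: An internal node has at least one child.
Per-node child counts:
  node 47: 1 child(ren)
  node 1: 1 child(ren)
  node 31: 2 child(ren)
  node 5: 1 child(ren)
  node 30: 1 child(ren)
  node 15: 2 child(ren)
  node 9: 1 child(ren)
  node 13: 0 child(ren)
  node 17: 1 child(ren)
  node 18: 0 child(ren)
  node 33: 1 child(ren)
  node 46: 0 child(ren)
Matching nodes: [47, 1, 31, 5, 30, 15, 9, 17, 33]
Count of internal (non-leaf) nodes: 9


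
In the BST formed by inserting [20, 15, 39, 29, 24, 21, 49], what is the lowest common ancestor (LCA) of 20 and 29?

Tree insertion order: [20, 15, 39, 29, 24, 21, 49]
Tree (level-order array): [20, 15, 39, None, None, 29, 49, 24, None, None, None, 21]
In a BST, the LCA of p=20, q=29 is the first node v on the
root-to-leaf path with p <= v <= q (go left if both < v, right if both > v).
Walk from root:
  at 20: 20 <= 20 <= 29, this is the LCA
LCA = 20


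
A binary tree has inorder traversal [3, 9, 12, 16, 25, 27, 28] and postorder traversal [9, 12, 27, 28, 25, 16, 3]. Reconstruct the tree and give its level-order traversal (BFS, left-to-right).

Inorder:   [3, 9, 12, 16, 25, 27, 28]
Postorder: [9, 12, 27, 28, 25, 16, 3]
Algorithm: postorder visits root last, so walk postorder right-to-left;
each value is the root of the current inorder slice — split it at that
value, recurse on the right subtree first, then the left.
Recursive splits:
  root=3; inorder splits into left=[], right=[9, 12, 16, 25, 27, 28]
  root=16; inorder splits into left=[9, 12], right=[25, 27, 28]
  root=25; inorder splits into left=[], right=[27, 28]
  root=28; inorder splits into left=[27], right=[]
  root=27; inorder splits into left=[], right=[]
  root=12; inorder splits into left=[9], right=[]
  root=9; inorder splits into left=[], right=[]
Reconstructed level-order: [3, 16, 12, 25, 9, 28, 27]


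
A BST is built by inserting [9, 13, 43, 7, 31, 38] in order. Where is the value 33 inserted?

Starting tree (level order): [9, 7, 13, None, None, None, 43, 31, None, None, 38]
Insertion path: 9 -> 13 -> 43 -> 31 -> 38
Result: insert 33 as left child of 38
Final tree (level order): [9, 7, 13, None, None, None, 43, 31, None, None, 38, 33]


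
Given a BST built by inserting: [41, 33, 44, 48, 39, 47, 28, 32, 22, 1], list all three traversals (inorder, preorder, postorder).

Tree insertion order: [41, 33, 44, 48, 39, 47, 28, 32, 22, 1]
Tree (level-order array): [41, 33, 44, 28, 39, None, 48, 22, 32, None, None, 47, None, 1]
Inorder (L, root, R): [1, 22, 28, 32, 33, 39, 41, 44, 47, 48]
Preorder (root, L, R): [41, 33, 28, 22, 1, 32, 39, 44, 48, 47]
Postorder (L, R, root): [1, 22, 32, 28, 39, 33, 47, 48, 44, 41]


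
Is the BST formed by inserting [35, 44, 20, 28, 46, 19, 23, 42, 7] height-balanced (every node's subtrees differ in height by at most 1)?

Tree (level-order array): [35, 20, 44, 19, 28, 42, 46, 7, None, 23]
Definition: a tree is height-balanced if, at every node, |h(left) - h(right)| <= 1 (empty subtree has height -1).
Bottom-up per-node check:
  node 7: h_left=-1, h_right=-1, diff=0 [OK], height=0
  node 19: h_left=0, h_right=-1, diff=1 [OK], height=1
  node 23: h_left=-1, h_right=-1, diff=0 [OK], height=0
  node 28: h_left=0, h_right=-1, diff=1 [OK], height=1
  node 20: h_left=1, h_right=1, diff=0 [OK], height=2
  node 42: h_left=-1, h_right=-1, diff=0 [OK], height=0
  node 46: h_left=-1, h_right=-1, diff=0 [OK], height=0
  node 44: h_left=0, h_right=0, diff=0 [OK], height=1
  node 35: h_left=2, h_right=1, diff=1 [OK], height=3
All nodes satisfy the balance condition.
Result: Balanced


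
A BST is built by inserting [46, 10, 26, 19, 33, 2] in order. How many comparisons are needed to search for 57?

Search path for 57: 46
Found: False
Comparisons: 1


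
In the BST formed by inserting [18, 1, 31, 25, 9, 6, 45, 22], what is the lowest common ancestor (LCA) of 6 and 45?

Tree insertion order: [18, 1, 31, 25, 9, 6, 45, 22]
Tree (level-order array): [18, 1, 31, None, 9, 25, 45, 6, None, 22]
In a BST, the LCA of p=6, q=45 is the first node v on the
root-to-leaf path with p <= v <= q (go left if both < v, right if both > v).
Walk from root:
  at 18: 6 <= 18 <= 45, this is the LCA
LCA = 18


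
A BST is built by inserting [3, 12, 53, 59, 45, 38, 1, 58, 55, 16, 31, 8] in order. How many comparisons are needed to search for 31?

Search path for 31: 3 -> 12 -> 53 -> 45 -> 38 -> 16 -> 31
Found: True
Comparisons: 7


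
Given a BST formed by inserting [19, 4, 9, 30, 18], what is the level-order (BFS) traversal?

Tree insertion order: [19, 4, 9, 30, 18]
Tree (level-order array): [19, 4, 30, None, 9, None, None, None, 18]
BFS from the root, enqueuing left then right child of each popped node:
  queue [19] -> pop 19, enqueue [4, 30], visited so far: [19]
  queue [4, 30] -> pop 4, enqueue [9], visited so far: [19, 4]
  queue [30, 9] -> pop 30, enqueue [none], visited so far: [19, 4, 30]
  queue [9] -> pop 9, enqueue [18], visited so far: [19, 4, 30, 9]
  queue [18] -> pop 18, enqueue [none], visited so far: [19, 4, 30, 9, 18]
Result: [19, 4, 30, 9, 18]


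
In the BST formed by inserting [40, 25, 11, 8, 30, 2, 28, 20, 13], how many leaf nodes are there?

Tree built from: [40, 25, 11, 8, 30, 2, 28, 20, 13]
Tree (level-order array): [40, 25, None, 11, 30, 8, 20, 28, None, 2, None, 13]
Rule: A leaf has 0 children.
Per-node child counts:
  node 40: 1 child(ren)
  node 25: 2 child(ren)
  node 11: 2 child(ren)
  node 8: 1 child(ren)
  node 2: 0 child(ren)
  node 20: 1 child(ren)
  node 13: 0 child(ren)
  node 30: 1 child(ren)
  node 28: 0 child(ren)
Matching nodes: [2, 13, 28]
Count of leaf nodes: 3


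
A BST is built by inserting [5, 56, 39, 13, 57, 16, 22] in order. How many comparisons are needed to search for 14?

Search path for 14: 5 -> 56 -> 39 -> 13 -> 16
Found: False
Comparisons: 5


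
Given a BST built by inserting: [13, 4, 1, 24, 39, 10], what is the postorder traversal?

Tree insertion order: [13, 4, 1, 24, 39, 10]
Tree (level-order array): [13, 4, 24, 1, 10, None, 39]
Postorder traversal: [1, 10, 4, 39, 24, 13]


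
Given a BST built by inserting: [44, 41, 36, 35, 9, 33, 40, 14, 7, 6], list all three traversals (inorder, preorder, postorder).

Tree insertion order: [44, 41, 36, 35, 9, 33, 40, 14, 7, 6]
Tree (level-order array): [44, 41, None, 36, None, 35, 40, 9, None, None, None, 7, 33, 6, None, 14]
Inorder (L, root, R): [6, 7, 9, 14, 33, 35, 36, 40, 41, 44]
Preorder (root, L, R): [44, 41, 36, 35, 9, 7, 6, 33, 14, 40]
Postorder (L, R, root): [6, 7, 14, 33, 9, 35, 40, 36, 41, 44]


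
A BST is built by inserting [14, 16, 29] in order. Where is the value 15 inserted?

Starting tree (level order): [14, None, 16, None, 29]
Insertion path: 14 -> 16
Result: insert 15 as left child of 16
Final tree (level order): [14, None, 16, 15, 29]


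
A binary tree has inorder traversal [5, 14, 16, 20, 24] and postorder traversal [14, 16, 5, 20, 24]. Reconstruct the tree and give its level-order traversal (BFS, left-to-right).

Inorder:   [5, 14, 16, 20, 24]
Postorder: [14, 16, 5, 20, 24]
Algorithm: postorder visits root last, so walk postorder right-to-left;
each value is the root of the current inorder slice — split it at that
value, recurse on the right subtree first, then the left.
Recursive splits:
  root=24; inorder splits into left=[5, 14, 16, 20], right=[]
  root=20; inorder splits into left=[5, 14, 16], right=[]
  root=5; inorder splits into left=[], right=[14, 16]
  root=16; inorder splits into left=[14], right=[]
  root=14; inorder splits into left=[], right=[]
Reconstructed level-order: [24, 20, 5, 16, 14]


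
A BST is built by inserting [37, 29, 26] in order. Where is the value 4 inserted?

Starting tree (level order): [37, 29, None, 26]
Insertion path: 37 -> 29 -> 26
Result: insert 4 as left child of 26
Final tree (level order): [37, 29, None, 26, None, 4]


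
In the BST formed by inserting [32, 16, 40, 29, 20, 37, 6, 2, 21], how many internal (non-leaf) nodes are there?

Tree built from: [32, 16, 40, 29, 20, 37, 6, 2, 21]
Tree (level-order array): [32, 16, 40, 6, 29, 37, None, 2, None, 20, None, None, None, None, None, None, 21]
Rule: An internal node has at least one child.
Per-node child counts:
  node 32: 2 child(ren)
  node 16: 2 child(ren)
  node 6: 1 child(ren)
  node 2: 0 child(ren)
  node 29: 1 child(ren)
  node 20: 1 child(ren)
  node 21: 0 child(ren)
  node 40: 1 child(ren)
  node 37: 0 child(ren)
Matching nodes: [32, 16, 6, 29, 20, 40]
Count of internal (non-leaf) nodes: 6


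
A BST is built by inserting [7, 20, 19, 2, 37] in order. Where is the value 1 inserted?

Starting tree (level order): [7, 2, 20, None, None, 19, 37]
Insertion path: 7 -> 2
Result: insert 1 as left child of 2
Final tree (level order): [7, 2, 20, 1, None, 19, 37]


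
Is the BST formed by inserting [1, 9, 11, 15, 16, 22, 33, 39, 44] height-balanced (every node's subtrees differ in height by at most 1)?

Tree (level-order array): [1, None, 9, None, 11, None, 15, None, 16, None, 22, None, 33, None, 39, None, 44]
Definition: a tree is height-balanced if, at every node, |h(left) - h(right)| <= 1 (empty subtree has height -1).
Bottom-up per-node check:
  node 44: h_left=-1, h_right=-1, diff=0 [OK], height=0
  node 39: h_left=-1, h_right=0, diff=1 [OK], height=1
  node 33: h_left=-1, h_right=1, diff=2 [FAIL (|-1-1|=2 > 1)], height=2
  node 22: h_left=-1, h_right=2, diff=3 [FAIL (|-1-2|=3 > 1)], height=3
  node 16: h_left=-1, h_right=3, diff=4 [FAIL (|-1-3|=4 > 1)], height=4
  node 15: h_left=-1, h_right=4, diff=5 [FAIL (|-1-4|=5 > 1)], height=5
  node 11: h_left=-1, h_right=5, diff=6 [FAIL (|-1-5|=6 > 1)], height=6
  node 9: h_left=-1, h_right=6, diff=7 [FAIL (|-1-6|=7 > 1)], height=7
  node 1: h_left=-1, h_right=7, diff=8 [FAIL (|-1-7|=8 > 1)], height=8
Node 33 violates the condition: |-1 - 1| = 2 > 1.
Result: Not balanced


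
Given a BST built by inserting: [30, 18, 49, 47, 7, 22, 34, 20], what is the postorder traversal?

Tree insertion order: [30, 18, 49, 47, 7, 22, 34, 20]
Tree (level-order array): [30, 18, 49, 7, 22, 47, None, None, None, 20, None, 34]
Postorder traversal: [7, 20, 22, 18, 34, 47, 49, 30]


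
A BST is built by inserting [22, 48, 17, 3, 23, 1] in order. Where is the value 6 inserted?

Starting tree (level order): [22, 17, 48, 3, None, 23, None, 1]
Insertion path: 22 -> 17 -> 3
Result: insert 6 as right child of 3
Final tree (level order): [22, 17, 48, 3, None, 23, None, 1, 6]


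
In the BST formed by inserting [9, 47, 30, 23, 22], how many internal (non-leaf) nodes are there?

Tree built from: [9, 47, 30, 23, 22]
Tree (level-order array): [9, None, 47, 30, None, 23, None, 22]
Rule: An internal node has at least one child.
Per-node child counts:
  node 9: 1 child(ren)
  node 47: 1 child(ren)
  node 30: 1 child(ren)
  node 23: 1 child(ren)
  node 22: 0 child(ren)
Matching nodes: [9, 47, 30, 23]
Count of internal (non-leaf) nodes: 4


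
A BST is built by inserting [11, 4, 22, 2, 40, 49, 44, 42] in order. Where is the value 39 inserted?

Starting tree (level order): [11, 4, 22, 2, None, None, 40, None, None, None, 49, 44, None, 42]
Insertion path: 11 -> 22 -> 40
Result: insert 39 as left child of 40
Final tree (level order): [11, 4, 22, 2, None, None, 40, None, None, 39, 49, None, None, 44, None, 42]


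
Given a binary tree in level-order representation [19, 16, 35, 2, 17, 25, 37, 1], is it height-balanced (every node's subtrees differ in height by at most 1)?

Tree (level-order array): [19, 16, 35, 2, 17, 25, 37, 1]
Definition: a tree is height-balanced if, at every node, |h(left) - h(right)| <= 1 (empty subtree has height -1).
Bottom-up per-node check:
  node 1: h_left=-1, h_right=-1, diff=0 [OK], height=0
  node 2: h_left=0, h_right=-1, diff=1 [OK], height=1
  node 17: h_left=-1, h_right=-1, diff=0 [OK], height=0
  node 16: h_left=1, h_right=0, diff=1 [OK], height=2
  node 25: h_left=-1, h_right=-1, diff=0 [OK], height=0
  node 37: h_left=-1, h_right=-1, diff=0 [OK], height=0
  node 35: h_left=0, h_right=0, diff=0 [OK], height=1
  node 19: h_left=2, h_right=1, diff=1 [OK], height=3
All nodes satisfy the balance condition.
Result: Balanced


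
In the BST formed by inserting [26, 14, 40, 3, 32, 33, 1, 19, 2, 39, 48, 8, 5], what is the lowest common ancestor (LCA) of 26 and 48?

Tree insertion order: [26, 14, 40, 3, 32, 33, 1, 19, 2, 39, 48, 8, 5]
Tree (level-order array): [26, 14, 40, 3, 19, 32, 48, 1, 8, None, None, None, 33, None, None, None, 2, 5, None, None, 39]
In a BST, the LCA of p=26, q=48 is the first node v on the
root-to-leaf path with p <= v <= q (go left if both < v, right if both > v).
Walk from root:
  at 26: 26 <= 26 <= 48, this is the LCA
LCA = 26


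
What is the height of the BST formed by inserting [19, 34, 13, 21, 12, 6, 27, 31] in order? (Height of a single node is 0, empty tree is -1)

Insertion order: [19, 34, 13, 21, 12, 6, 27, 31]
Tree (level-order array): [19, 13, 34, 12, None, 21, None, 6, None, None, 27, None, None, None, 31]
Compute height bottom-up (empty subtree = -1):
  height(6) = 1 + max(-1, -1) = 0
  height(12) = 1 + max(0, -1) = 1
  height(13) = 1 + max(1, -1) = 2
  height(31) = 1 + max(-1, -1) = 0
  height(27) = 1 + max(-1, 0) = 1
  height(21) = 1 + max(-1, 1) = 2
  height(34) = 1 + max(2, -1) = 3
  height(19) = 1 + max(2, 3) = 4
Height = 4


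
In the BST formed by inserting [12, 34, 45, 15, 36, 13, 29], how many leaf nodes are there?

Tree built from: [12, 34, 45, 15, 36, 13, 29]
Tree (level-order array): [12, None, 34, 15, 45, 13, 29, 36]
Rule: A leaf has 0 children.
Per-node child counts:
  node 12: 1 child(ren)
  node 34: 2 child(ren)
  node 15: 2 child(ren)
  node 13: 0 child(ren)
  node 29: 0 child(ren)
  node 45: 1 child(ren)
  node 36: 0 child(ren)
Matching nodes: [13, 29, 36]
Count of leaf nodes: 3


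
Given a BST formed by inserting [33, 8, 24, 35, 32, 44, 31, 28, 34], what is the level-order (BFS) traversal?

Tree insertion order: [33, 8, 24, 35, 32, 44, 31, 28, 34]
Tree (level-order array): [33, 8, 35, None, 24, 34, 44, None, 32, None, None, None, None, 31, None, 28]
BFS from the root, enqueuing left then right child of each popped node:
  queue [33] -> pop 33, enqueue [8, 35], visited so far: [33]
  queue [8, 35] -> pop 8, enqueue [24], visited so far: [33, 8]
  queue [35, 24] -> pop 35, enqueue [34, 44], visited so far: [33, 8, 35]
  queue [24, 34, 44] -> pop 24, enqueue [32], visited so far: [33, 8, 35, 24]
  queue [34, 44, 32] -> pop 34, enqueue [none], visited so far: [33, 8, 35, 24, 34]
  queue [44, 32] -> pop 44, enqueue [none], visited so far: [33, 8, 35, 24, 34, 44]
  queue [32] -> pop 32, enqueue [31], visited so far: [33, 8, 35, 24, 34, 44, 32]
  queue [31] -> pop 31, enqueue [28], visited so far: [33, 8, 35, 24, 34, 44, 32, 31]
  queue [28] -> pop 28, enqueue [none], visited so far: [33, 8, 35, 24, 34, 44, 32, 31, 28]
Result: [33, 8, 35, 24, 34, 44, 32, 31, 28]


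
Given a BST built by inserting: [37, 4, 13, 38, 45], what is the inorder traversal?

Tree insertion order: [37, 4, 13, 38, 45]
Tree (level-order array): [37, 4, 38, None, 13, None, 45]
Inorder traversal: [4, 13, 37, 38, 45]


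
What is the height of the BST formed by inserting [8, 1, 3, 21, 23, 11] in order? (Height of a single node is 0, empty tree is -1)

Insertion order: [8, 1, 3, 21, 23, 11]
Tree (level-order array): [8, 1, 21, None, 3, 11, 23]
Compute height bottom-up (empty subtree = -1):
  height(3) = 1 + max(-1, -1) = 0
  height(1) = 1 + max(-1, 0) = 1
  height(11) = 1 + max(-1, -1) = 0
  height(23) = 1 + max(-1, -1) = 0
  height(21) = 1 + max(0, 0) = 1
  height(8) = 1 + max(1, 1) = 2
Height = 2


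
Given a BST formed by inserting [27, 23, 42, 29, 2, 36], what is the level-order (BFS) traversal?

Tree insertion order: [27, 23, 42, 29, 2, 36]
Tree (level-order array): [27, 23, 42, 2, None, 29, None, None, None, None, 36]
BFS from the root, enqueuing left then right child of each popped node:
  queue [27] -> pop 27, enqueue [23, 42], visited so far: [27]
  queue [23, 42] -> pop 23, enqueue [2], visited so far: [27, 23]
  queue [42, 2] -> pop 42, enqueue [29], visited so far: [27, 23, 42]
  queue [2, 29] -> pop 2, enqueue [none], visited so far: [27, 23, 42, 2]
  queue [29] -> pop 29, enqueue [36], visited so far: [27, 23, 42, 2, 29]
  queue [36] -> pop 36, enqueue [none], visited so far: [27, 23, 42, 2, 29, 36]
Result: [27, 23, 42, 2, 29, 36]


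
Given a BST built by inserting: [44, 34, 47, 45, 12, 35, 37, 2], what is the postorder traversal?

Tree insertion order: [44, 34, 47, 45, 12, 35, 37, 2]
Tree (level-order array): [44, 34, 47, 12, 35, 45, None, 2, None, None, 37]
Postorder traversal: [2, 12, 37, 35, 34, 45, 47, 44]


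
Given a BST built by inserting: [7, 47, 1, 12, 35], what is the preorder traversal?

Tree insertion order: [7, 47, 1, 12, 35]
Tree (level-order array): [7, 1, 47, None, None, 12, None, None, 35]
Preorder traversal: [7, 1, 47, 12, 35]


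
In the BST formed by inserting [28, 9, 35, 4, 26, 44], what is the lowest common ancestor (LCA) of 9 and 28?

Tree insertion order: [28, 9, 35, 4, 26, 44]
Tree (level-order array): [28, 9, 35, 4, 26, None, 44]
In a BST, the LCA of p=9, q=28 is the first node v on the
root-to-leaf path with p <= v <= q (go left if both < v, right if both > v).
Walk from root:
  at 28: 9 <= 28 <= 28, this is the LCA
LCA = 28


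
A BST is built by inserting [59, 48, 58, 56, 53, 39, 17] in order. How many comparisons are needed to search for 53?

Search path for 53: 59 -> 48 -> 58 -> 56 -> 53
Found: True
Comparisons: 5


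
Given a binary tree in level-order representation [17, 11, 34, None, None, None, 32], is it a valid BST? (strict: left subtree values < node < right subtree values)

Level-order array: [17, 11, 34, None, None, None, 32]
Validate using subtree bounds (lo, hi): at each node, require lo < value < hi,
then recurse left with hi=value and right with lo=value.
Preorder trace (stopping at first violation):
  at node 17 with bounds (-inf, +inf): OK
  at node 11 with bounds (-inf, 17): OK
  at node 34 with bounds (17, +inf): OK
  at node 32 with bounds (34, +inf): VIOLATION
Node 32 violates its bound: not (34 < 32 < +inf).
Result: Not a valid BST


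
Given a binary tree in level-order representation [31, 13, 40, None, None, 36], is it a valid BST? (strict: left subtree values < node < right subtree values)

Level-order array: [31, 13, 40, None, None, 36]
Validate using subtree bounds (lo, hi): at each node, require lo < value < hi,
then recurse left with hi=value and right with lo=value.
Preorder trace (stopping at first violation):
  at node 31 with bounds (-inf, +inf): OK
  at node 13 with bounds (-inf, 31): OK
  at node 40 with bounds (31, +inf): OK
  at node 36 with bounds (31, 40): OK
No violation found at any node.
Result: Valid BST


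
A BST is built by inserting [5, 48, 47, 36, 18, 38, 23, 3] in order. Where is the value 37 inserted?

Starting tree (level order): [5, 3, 48, None, None, 47, None, 36, None, 18, 38, None, 23]
Insertion path: 5 -> 48 -> 47 -> 36 -> 38
Result: insert 37 as left child of 38
Final tree (level order): [5, 3, 48, None, None, 47, None, 36, None, 18, 38, None, 23, 37]
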